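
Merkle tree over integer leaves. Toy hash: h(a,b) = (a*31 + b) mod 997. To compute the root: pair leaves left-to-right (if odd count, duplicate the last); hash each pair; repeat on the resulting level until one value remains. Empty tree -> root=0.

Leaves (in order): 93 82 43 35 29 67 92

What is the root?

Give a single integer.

Answer: 462

Derivation:
L0: [93, 82, 43, 35, 29, 67, 92]
L1: h(93,82)=(93*31+82)%997=971 h(43,35)=(43*31+35)%997=371 h(29,67)=(29*31+67)%997=966 h(92,92)=(92*31+92)%997=950 -> [971, 371, 966, 950]
L2: h(971,371)=(971*31+371)%997=562 h(966,950)=(966*31+950)%997=986 -> [562, 986]
L3: h(562,986)=(562*31+986)%997=462 -> [462]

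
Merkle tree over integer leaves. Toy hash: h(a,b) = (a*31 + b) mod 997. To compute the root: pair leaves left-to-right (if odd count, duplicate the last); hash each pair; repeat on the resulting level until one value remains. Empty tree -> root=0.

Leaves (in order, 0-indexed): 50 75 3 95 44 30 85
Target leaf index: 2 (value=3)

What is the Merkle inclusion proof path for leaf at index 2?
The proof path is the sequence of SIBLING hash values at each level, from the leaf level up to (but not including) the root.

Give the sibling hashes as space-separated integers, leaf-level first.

Answer: 95 628 72

Derivation:
L0 (leaves): [50, 75, 3, 95, 44, 30, 85], target index=2
L1: h(50,75)=(50*31+75)%997=628 [pair 0] h(3,95)=(3*31+95)%997=188 [pair 1] h(44,30)=(44*31+30)%997=397 [pair 2] h(85,85)=(85*31+85)%997=726 [pair 3] -> [628, 188, 397, 726]
  Sibling for proof at L0: 95
L2: h(628,188)=(628*31+188)%997=713 [pair 0] h(397,726)=(397*31+726)%997=72 [pair 1] -> [713, 72]
  Sibling for proof at L1: 628
L3: h(713,72)=(713*31+72)%997=241 [pair 0] -> [241]
  Sibling for proof at L2: 72
Root: 241
Proof path (sibling hashes from leaf to root): [95, 628, 72]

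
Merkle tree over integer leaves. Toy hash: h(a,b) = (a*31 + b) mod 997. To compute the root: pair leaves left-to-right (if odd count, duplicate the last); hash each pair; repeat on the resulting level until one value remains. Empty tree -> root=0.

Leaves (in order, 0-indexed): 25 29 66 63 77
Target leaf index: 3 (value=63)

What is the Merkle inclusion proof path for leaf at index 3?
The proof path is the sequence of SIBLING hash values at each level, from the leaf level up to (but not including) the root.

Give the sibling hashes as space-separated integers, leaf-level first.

Answer: 66 804 85

Derivation:
L0 (leaves): [25, 29, 66, 63, 77], target index=3
L1: h(25,29)=(25*31+29)%997=804 [pair 0] h(66,63)=(66*31+63)%997=115 [pair 1] h(77,77)=(77*31+77)%997=470 [pair 2] -> [804, 115, 470]
  Sibling for proof at L0: 66
L2: h(804,115)=(804*31+115)%997=114 [pair 0] h(470,470)=(470*31+470)%997=85 [pair 1] -> [114, 85]
  Sibling for proof at L1: 804
L3: h(114,85)=(114*31+85)%997=628 [pair 0] -> [628]
  Sibling for proof at L2: 85
Root: 628
Proof path (sibling hashes from leaf to root): [66, 804, 85]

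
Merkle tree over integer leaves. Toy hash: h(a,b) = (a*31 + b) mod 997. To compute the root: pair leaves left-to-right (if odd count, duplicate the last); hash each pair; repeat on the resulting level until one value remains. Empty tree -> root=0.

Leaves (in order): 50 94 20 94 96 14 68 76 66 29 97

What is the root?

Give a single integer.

Answer: 158

Derivation:
L0: [50, 94, 20, 94, 96, 14, 68, 76, 66, 29, 97]
L1: h(50,94)=(50*31+94)%997=647 h(20,94)=(20*31+94)%997=714 h(96,14)=(96*31+14)%997=996 h(68,76)=(68*31+76)%997=190 h(66,29)=(66*31+29)%997=81 h(97,97)=(97*31+97)%997=113 -> [647, 714, 996, 190, 81, 113]
L2: h(647,714)=(647*31+714)%997=831 h(996,190)=(996*31+190)%997=159 h(81,113)=(81*31+113)%997=630 -> [831, 159, 630]
L3: h(831,159)=(831*31+159)%997=995 h(630,630)=(630*31+630)%997=220 -> [995, 220]
L4: h(995,220)=(995*31+220)%997=158 -> [158]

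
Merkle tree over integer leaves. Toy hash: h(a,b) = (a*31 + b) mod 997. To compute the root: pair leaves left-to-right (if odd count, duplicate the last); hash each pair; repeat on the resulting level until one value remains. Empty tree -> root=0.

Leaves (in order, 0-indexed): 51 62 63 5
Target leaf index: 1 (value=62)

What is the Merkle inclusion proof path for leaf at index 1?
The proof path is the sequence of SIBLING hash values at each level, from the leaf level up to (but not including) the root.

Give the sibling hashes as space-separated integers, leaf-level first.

Answer: 51 961

Derivation:
L0 (leaves): [51, 62, 63, 5], target index=1
L1: h(51,62)=(51*31+62)%997=646 [pair 0] h(63,5)=(63*31+5)%997=961 [pair 1] -> [646, 961]
  Sibling for proof at L0: 51
L2: h(646,961)=(646*31+961)%997=50 [pair 0] -> [50]
  Sibling for proof at L1: 961
Root: 50
Proof path (sibling hashes from leaf to root): [51, 961]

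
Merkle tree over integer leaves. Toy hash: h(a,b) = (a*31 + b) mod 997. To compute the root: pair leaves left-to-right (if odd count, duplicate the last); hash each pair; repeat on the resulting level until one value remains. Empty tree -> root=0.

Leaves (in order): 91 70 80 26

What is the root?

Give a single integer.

Answer: 403

Derivation:
L0: [91, 70, 80, 26]
L1: h(91,70)=(91*31+70)%997=897 h(80,26)=(80*31+26)%997=512 -> [897, 512]
L2: h(897,512)=(897*31+512)%997=403 -> [403]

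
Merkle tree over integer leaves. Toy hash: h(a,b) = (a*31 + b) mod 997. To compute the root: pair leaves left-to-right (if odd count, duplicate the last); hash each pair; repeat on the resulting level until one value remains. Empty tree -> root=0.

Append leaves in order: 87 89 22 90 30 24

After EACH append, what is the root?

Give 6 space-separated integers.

Answer: 87 792 331 399 218 26

Derivation:
After append 87 (leaves=[87]):
  L0: [87]
  root=87
After append 89 (leaves=[87, 89]):
  L0: [87, 89]
  L1: h(87,89)=(87*31+89)%997=792 -> [792]
  root=792
After append 22 (leaves=[87, 89, 22]):
  L0: [87, 89, 22]
  L1: h(87,89)=(87*31+89)%997=792 h(22,22)=(22*31+22)%997=704 -> [792, 704]
  L2: h(792,704)=(792*31+704)%997=331 -> [331]
  root=331
After append 90 (leaves=[87, 89, 22, 90]):
  L0: [87, 89, 22, 90]
  L1: h(87,89)=(87*31+89)%997=792 h(22,90)=(22*31+90)%997=772 -> [792, 772]
  L2: h(792,772)=(792*31+772)%997=399 -> [399]
  root=399
After append 30 (leaves=[87, 89, 22, 90, 30]):
  L0: [87, 89, 22, 90, 30]
  L1: h(87,89)=(87*31+89)%997=792 h(22,90)=(22*31+90)%997=772 h(30,30)=(30*31+30)%997=960 -> [792, 772, 960]
  L2: h(792,772)=(792*31+772)%997=399 h(960,960)=(960*31+960)%997=810 -> [399, 810]
  L3: h(399,810)=(399*31+810)%997=218 -> [218]
  root=218
After append 24 (leaves=[87, 89, 22, 90, 30, 24]):
  L0: [87, 89, 22, 90, 30, 24]
  L1: h(87,89)=(87*31+89)%997=792 h(22,90)=(22*31+90)%997=772 h(30,24)=(30*31+24)%997=954 -> [792, 772, 954]
  L2: h(792,772)=(792*31+772)%997=399 h(954,954)=(954*31+954)%997=618 -> [399, 618]
  L3: h(399,618)=(399*31+618)%997=26 -> [26]
  root=26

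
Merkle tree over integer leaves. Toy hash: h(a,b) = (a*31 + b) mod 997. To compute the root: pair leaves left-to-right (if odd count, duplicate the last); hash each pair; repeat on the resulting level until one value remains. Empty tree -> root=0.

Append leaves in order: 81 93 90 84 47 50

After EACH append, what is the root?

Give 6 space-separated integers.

Answer: 81 610 853 847 607 703

Derivation:
After append 81 (leaves=[81]):
  L0: [81]
  root=81
After append 93 (leaves=[81, 93]):
  L0: [81, 93]
  L1: h(81,93)=(81*31+93)%997=610 -> [610]
  root=610
After append 90 (leaves=[81, 93, 90]):
  L0: [81, 93, 90]
  L1: h(81,93)=(81*31+93)%997=610 h(90,90)=(90*31+90)%997=886 -> [610, 886]
  L2: h(610,886)=(610*31+886)%997=853 -> [853]
  root=853
After append 84 (leaves=[81, 93, 90, 84]):
  L0: [81, 93, 90, 84]
  L1: h(81,93)=(81*31+93)%997=610 h(90,84)=(90*31+84)%997=880 -> [610, 880]
  L2: h(610,880)=(610*31+880)%997=847 -> [847]
  root=847
After append 47 (leaves=[81, 93, 90, 84, 47]):
  L0: [81, 93, 90, 84, 47]
  L1: h(81,93)=(81*31+93)%997=610 h(90,84)=(90*31+84)%997=880 h(47,47)=(47*31+47)%997=507 -> [610, 880, 507]
  L2: h(610,880)=(610*31+880)%997=847 h(507,507)=(507*31+507)%997=272 -> [847, 272]
  L3: h(847,272)=(847*31+272)%997=607 -> [607]
  root=607
After append 50 (leaves=[81, 93, 90, 84, 47, 50]):
  L0: [81, 93, 90, 84, 47, 50]
  L1: h(81,93)=(81*31+93)%997=610 h(90,84)=(90*31+84)%997=880 h(47,50)=(47*31+50)%997=510 -> [610, 880, 510]
  L2: h(610,880)=(610*31+880)%997=847 h(510,510)=(510*31+510)%997=368 -> [847, 368]
  L3: h(847,368)=(847*31+368)%997=703 -> [703]
  root=703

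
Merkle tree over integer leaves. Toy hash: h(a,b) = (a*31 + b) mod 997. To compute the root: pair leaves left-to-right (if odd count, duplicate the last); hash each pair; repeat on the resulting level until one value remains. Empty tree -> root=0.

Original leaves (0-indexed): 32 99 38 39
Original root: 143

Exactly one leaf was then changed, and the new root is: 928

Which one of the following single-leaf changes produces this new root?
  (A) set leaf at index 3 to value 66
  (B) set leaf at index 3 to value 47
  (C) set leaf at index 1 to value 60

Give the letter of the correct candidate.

Answer: C

Derivation:
Original leaves: [32, 99, 38, 39]
Target new root: 928
Try each candidate change and compute the resulting root:
Candidate A: set leaf[3] = 66 -> leaves = [32, 99, 38, 66]
  L0: [32, 99, 38, 66]
  L1: h(32,99)=(32*31+99)%997=94 h(38,66)=(38*31+66)%997=247 -> [94, 247]
  L2: h(94,247)=(94*31+247)%997=170 -> [170]
  root = 170 != target 928
Candidate B: set leaf[3] = 47 -> leaves = [32, 99, 38, 47]
  L0: [32, 99, 38, 47]
  L1: h(32,99)=(32*31+99)%997=94 h(38,47)=(38*31+47)%997=228 -> [94, 228]
  L2: h(94,228)=(94*31+228)%997=151 -> [151]
  root = 151 != target 928
Candidate C: set leaf[1] = 60 -> leaves = [32, 60, 38, 39]
  L0: [32, 60, 38, 39]
  L1: h(32,60)=(32*31+60)%997=55 h(38,39)=(38*31+39)%997=220 -> [55, 220]
  L2: h(55,220)=(55*31+220)%997=928 -> [928]
  root = 928 == target 928  ** MATCH **
Candidate C produces the target root.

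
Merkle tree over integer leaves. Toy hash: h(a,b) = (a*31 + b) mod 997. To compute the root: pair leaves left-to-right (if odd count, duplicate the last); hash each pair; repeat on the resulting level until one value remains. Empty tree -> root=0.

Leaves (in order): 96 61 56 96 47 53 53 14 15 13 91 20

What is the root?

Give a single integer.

L0: [96, 61, 56, 96, 47, 53, 53, 14, 15, 13, 91, 20]
L1: h(96,61)=(96*31+61)%997=46 h(56,96)=(56*31+96)%997=835 h(47,53)=(47*31+53)%997=513 h(53,14)=(53*31+14)%997=660 h(15,13)=(15*31+13)%997=478 h(91,20)=(91*31+20)%997=847 -> [46, 835, 513, 660, 478, 847]
L2: h(46,835)=(46*31+835)%997=267 h(513,660)=(513*31+660)%997=611 h(478,847)=(478*31+847)%997=710 -> [267, 611, 710]
L3: h(267,611)=(267*31+611)%997=912 h(710,710)=(710*31+710)%997=786 -> [912, 786]
L4: h(912,786)=(912*31+786)%997=145 -> [145]

Answer: 145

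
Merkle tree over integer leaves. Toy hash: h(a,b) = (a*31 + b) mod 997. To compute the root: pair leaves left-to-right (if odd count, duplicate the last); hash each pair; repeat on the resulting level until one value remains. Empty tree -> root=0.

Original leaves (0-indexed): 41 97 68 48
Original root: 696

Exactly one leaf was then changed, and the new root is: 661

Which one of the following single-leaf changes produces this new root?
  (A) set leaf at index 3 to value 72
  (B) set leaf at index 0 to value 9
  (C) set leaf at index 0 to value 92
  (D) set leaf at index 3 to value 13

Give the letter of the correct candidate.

Original leaves: [41, 97, 68, 48]
Target new root: 661
Try each candidate change and compute the resulting root:
Candidate A: set leaf[3] = 72 -> leaves = [41, 97, 68, 72]
  L0: [41, 97, 68, 72]
  L1: h(41,97)=(41*31+97)%997=371 h(68,72)=(68*31+72)%997=186 -> [371, 186]
  L2: h(371,186)=(371*31+186)%997=720 -> [720]
  root = 720 != target 661
Candidate B: set leaf[0] = 9 -> leaves = [9, 97, 68, 48]
  L0: [9, 97, 68, 48]
  L1: h(9,97)=(9*31+97)%997=376 h(68,48)=(68*31+48)%997=162 -> [376, 162]
  L2: h(376,162)=(376*31+162)%997=851 -> [851]
  root = 851 != target 661
Candidate C: set leaf[0] = 92 -> leaves = [92, 97, 68, 48]
  L0: [92, 97, 68, 48]
  L1: h(92,97)=(92*31+97)%997=955 h(68,48)=(68*31+48)%997=162 -> [955, 162]
  L2: h(955,162)=(955*31+162)%997=854 -> [854]
  root = 854 != target 661
Candidate D: set leaf[3] = 13 -> leaves = [41, 97, 68, 13]
  L0: [41, 97, 68, 13]
  L1: h(41,97)=(41*31+97)%997=371 h(68,13)=(68*31+13)%997=127 -> [371, 127]
  L2: h(371,127)=(371*31+127)%997=661 -> [661]
  root = 661 == target 661  ** MATCH **
Candidate D produces the target root.

Answer: D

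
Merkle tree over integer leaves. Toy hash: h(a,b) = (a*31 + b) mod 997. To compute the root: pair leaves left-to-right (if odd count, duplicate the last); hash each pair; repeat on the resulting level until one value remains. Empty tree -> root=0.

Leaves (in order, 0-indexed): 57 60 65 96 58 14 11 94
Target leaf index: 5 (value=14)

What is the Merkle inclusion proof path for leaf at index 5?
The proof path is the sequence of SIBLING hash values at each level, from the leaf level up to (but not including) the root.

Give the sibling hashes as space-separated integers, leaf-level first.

L0 (leaves): [57, 60, 65, 96, 58, 14, 11, 94], target index=5
L1: h(57,60)=(57*31+60)%997=830 [pair 0] h(65,96)=(65*31+96)%997=117 [pair 1] h(58,14)=(58*31+14)%997=815 [pair 2] h(11,94)=(11*31+94)%997=435 [pair 3] -> [830, 117, 815, 435]
  Sibling for proof at L0: 58
L2: h(830,117)=(830*31+117)%997=922 [pair 0] h(815,435)=(815*31+435)%997=775 [pair 1] -> [922, 775]
  Sibling for proof at L1: 435
L3: h(922,775)=(922*31+775)%997=444 [pair 0] -> [444]
  Sibling for proof at L2: 922
Root: 444
Proof path (sibling hashes from leaf to root): [58, 435, 922]

Answer: 58 435 922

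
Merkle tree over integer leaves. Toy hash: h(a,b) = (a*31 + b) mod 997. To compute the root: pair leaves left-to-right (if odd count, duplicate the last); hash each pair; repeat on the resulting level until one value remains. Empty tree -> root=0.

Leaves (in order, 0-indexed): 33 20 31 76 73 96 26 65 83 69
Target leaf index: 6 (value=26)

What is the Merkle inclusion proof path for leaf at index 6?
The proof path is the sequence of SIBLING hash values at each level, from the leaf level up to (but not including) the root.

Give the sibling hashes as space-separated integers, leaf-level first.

L0 (leaves): [33, 20, 31, 76, 73, 96, 26, 65, 83, 69], target index=6
L1: h(33,20)=(33*31+20)%997=46 [pair 0] h(31,76)=(31*31+76)%997=40 [pair 1] h(73,96)=(73*31+96)%997=365 [pair 2] h(26,65)=(26*31+65)%997=871 [pair 3] h(83,69)=(83*31+69)%997=648 [pair 4] -> [46, 40, 365, 871, 648]
  Sibling for proof at L0: 65
L2: h(46,40)=(46*31+40)%997=469 [pair 0] h(365,871)=(365*31+871)%997=222 [pair 1] h(648,648)=(648*31+648)%997=796 [pair 2] -> [469, 222, 796]
  Sibling for proof at L1: 365
L3: h(469,222)=(469*31+222)%997=803 [pair 0] h(796,796)=(796*31+796)%997=547 [pair 1] -> [803, 547]
  Sibling for proof at L2: 469
L4: h(803,547)=(803*31+547)%997=515 [pair 0] -> [515]
  Sibling for proof at L3: 547
Root: 515
Proof path (sibling hashes from leaf to root): [65, 365, 469, 547]

Answer: 65 365 469 547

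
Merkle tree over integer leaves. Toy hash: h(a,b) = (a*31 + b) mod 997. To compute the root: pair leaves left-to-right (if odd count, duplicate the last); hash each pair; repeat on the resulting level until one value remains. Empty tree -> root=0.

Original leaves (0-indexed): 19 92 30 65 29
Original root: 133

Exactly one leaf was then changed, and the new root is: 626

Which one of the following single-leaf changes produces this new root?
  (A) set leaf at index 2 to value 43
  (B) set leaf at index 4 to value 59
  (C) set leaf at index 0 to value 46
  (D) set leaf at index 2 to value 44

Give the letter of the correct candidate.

Answer: D

Derivation:
Original leaves: [19, 92, 30, 65, 29]
Target new root: 626
Try each candidate change and compute the resulting root:
Candidate A: set leaf[2] = 43 -> leaves = [19, 92, 43, 65, 29]
  L0: [19, 92, 43, 65, 29]
  L1: h(19,92)=(19*31+92)%997=681 h(43,65)=(43*31+65)%997=401 h(29,29)=(29*31+29)%997=928 -> [681, 401, 928]
  L2: h(681,401)=(681*31+401)%997=575 h(928,928)=(928*31+928)%997=783 -> [575, 783]
  L3: h(575,783)=(575*31+783)%997=662 -> [662]
  root = 662 != target 626
Candidate B: set leaf[4] = 59 -> leaves = [19, 92, 30, 65, 59]
  L0: [19, 92, 30, 65, 59]
  L1: h(19,92)=(19*31+92)%997=681 h(30,65)=(30*31+65)%997=995 h(59,59)=(59*31+59)%997=891 -> [681, 995, 891]
  L2: h(681,995)=(681*31+995)%997=172 h(891,891)=(891*31+891)%997=596 -> [172, 596]
  L3: h(172,596)=(172*31+596)%997=943 -> [943]
  root = 943 != target 626
Candidate C: set leaf[0] = 46 -> leaves = [46, 92, 30, 65, 29]
  L0: [46, 92, 30, 65, 29]
  L1: h(46,92)=(46*31+92)%997=521 h(30,65)=(30*31+65)%997=995 h(29,29)=(29*31+29)%997=928 -> [521, 995, 928]
  L2: h(521,995)=(521*31+995)%997=197 h(928,928)=(928*31+928)%997=783 -> [197, 783]
  L3: h(197,783)=(197*31+783)%997=908 -> [908]
  root = 908 != target 626
Candidate D: set leaf[2] = 44 -> leaves = [19, 92, 44, 65, 29]
  L0: [19, 92, 44, 65, 29]
  L1: h(19,92)=(19*31+92)%997=681 h(44,65)=(44*31+65)%997=432 h(29,29)=(29*31+29)%997=928 -> [681, 432, 928]
  L2: h(681,432)=(681*31+432)%997=606 h(928,928)=(928*31+928)%997=783 -> [606, 783]
  L3: h(606,783)=(606*31+783)%997=626 -> [626]
  root = 626 == target 626  ** MATCH **
Candidate D produces the target root.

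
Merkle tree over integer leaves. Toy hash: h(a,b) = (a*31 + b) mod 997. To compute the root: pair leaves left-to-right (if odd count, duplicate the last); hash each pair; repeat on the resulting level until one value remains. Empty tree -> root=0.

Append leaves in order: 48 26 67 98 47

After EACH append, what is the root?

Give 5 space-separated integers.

Answer: 48 517 225 256 232

Derivation:
After append 48 (leaves=[48]):
  L0: [48]
  root=48
After append 26 (leaves=[48, 26]):
  L0: [48, 26]
  L1: h(48,26)=(48*31+26)%997=517 -> [517]
  root=517
After append 67 (leaves=[48, 26, 67]):
  L0: [48, 26, 67]
  L1: h(48,26)=(48*31+26)%997=517 h(67,67)=(67*31+67)%997=150 -> [517, 150]
  L2: h(517,150)=(517*31+150)%997=225 -> [225]
  root=225
After append 98 (leaves=[48, 26, 67, 98]):
  L0: [48, 26, 67, 98]
  L1: h(48,26)=(48*31+26)%997=517 h(67,98)=(67*31+98)%997=181 -> [517, 181]
  L2: h(517,181)=(517*31+181)%997=256 -> [256]
  root=256
After append 47 (leaves=[48, 26, 67, 98, 47]):
  L0: [48, 26, 67, 98, 47]
  L1: h(48,26)=(48*31+26)%997=517 h(67,98)=(67*31+98)%997=181 h(47,47)=(47*31+47)%997=507 -> [517, 181, 507]
  L2: h(517,181)=(517*31+181)%997=256 h(507,507)=(507*31+507)%997=272 -> [256, 272]
  L3: h(256,272)=(256*31+272)%997=232 -> [232]
  root=232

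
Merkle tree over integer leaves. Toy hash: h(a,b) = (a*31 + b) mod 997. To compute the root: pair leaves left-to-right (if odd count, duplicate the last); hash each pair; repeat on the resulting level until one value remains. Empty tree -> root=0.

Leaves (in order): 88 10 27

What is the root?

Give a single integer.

Answer: 0

Derivation:
L0: [88, 10, 27]
L1: h(88,10)=(88*31+10)%997=744 h(27,27)=(27*31+27)%997=864 -> [744, 864]
L2: h(744,864)=(744*31+864)%997=0 -> [0]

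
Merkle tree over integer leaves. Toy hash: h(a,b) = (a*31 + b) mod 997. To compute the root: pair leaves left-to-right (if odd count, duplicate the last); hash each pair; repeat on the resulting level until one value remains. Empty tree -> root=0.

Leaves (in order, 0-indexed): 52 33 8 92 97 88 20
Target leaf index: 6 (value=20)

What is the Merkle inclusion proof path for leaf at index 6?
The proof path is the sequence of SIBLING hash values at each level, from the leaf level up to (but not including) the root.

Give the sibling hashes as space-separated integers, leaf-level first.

L0 (leaves): [52, 33, 8, 92, 97, 88, 20], target index=6
L1: h(52,33)=(52*31+33)%997=648 [pair 0] h(8,92)=(8*31+92)%997=340 [pair 1] h(97,88)=(97*31+88)%997=104 [pair 2] h(20,20)=(20*31+20)%997=640 [pair 3] -> [648, 340, 104, 640]
  Sibling for proof at L0: 20
L2: h(648,340)=(648*31+340)%997=488 [pair 0] h(104,640)=(104*31+640)%997=873 [pair 1] -> [488, 873]
  Sibling for proof at L1: 104
L3: h(488,873)=(488*31+873)%997=49 [pair 0] -> [49]
  Sibling for proof at L2: 488
Root: 49
Proof path (sibling hashes from leaf to root): [20, 104, 488]

Answer: 20 104 488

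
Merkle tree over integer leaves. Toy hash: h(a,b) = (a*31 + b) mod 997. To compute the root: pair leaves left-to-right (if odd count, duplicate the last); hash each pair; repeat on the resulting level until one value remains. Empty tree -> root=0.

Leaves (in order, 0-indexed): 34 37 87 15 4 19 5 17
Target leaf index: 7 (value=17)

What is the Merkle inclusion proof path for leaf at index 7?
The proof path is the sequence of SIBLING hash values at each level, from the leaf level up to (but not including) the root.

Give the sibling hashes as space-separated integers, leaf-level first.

L0 (leaves): [34, 37, 87, 15, 4, 19, 5, 17], target index=7
L1: h(34,37)=(34*31+37)%997=94 [pair 0] h(87,15)=(87*31+15)%997=718 [pair 1] h(4,19)=(4*31+19)%997=143 [pair 2] h(5,17)=(5*31+17)%997=172 [pair 3] -> [94, 718, 143, 172]
  Sibling for proof at L0: 5
L2: h(94,718)=(94*31+718)%997=641 [pair 0] h(143,172)=(143*31+172)%997=617 [pair 1] -> [641, 617]
  Sibling for proof at L1: 143
L3: h(641,617)=(641*31+617)%997=548 [pair 0] -> [548]
  Sibling for proof at L2: 641
Root: 548
Proof path (sibling hashes from leaf to root): [5, 143, 641]

Answer: 5 143 641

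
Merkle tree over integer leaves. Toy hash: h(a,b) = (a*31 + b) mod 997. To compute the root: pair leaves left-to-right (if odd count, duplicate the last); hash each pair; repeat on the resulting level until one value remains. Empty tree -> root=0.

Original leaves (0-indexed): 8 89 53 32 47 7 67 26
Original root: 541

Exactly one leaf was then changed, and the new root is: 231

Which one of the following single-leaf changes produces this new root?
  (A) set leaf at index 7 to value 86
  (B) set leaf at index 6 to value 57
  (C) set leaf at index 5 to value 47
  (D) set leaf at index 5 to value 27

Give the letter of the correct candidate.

Original leaves: [8, 89, 53, 32, 47, 7, 67, 26]
Target new root: 231
Try each candidate change and compute the resulting root:
Candidate A: set leaf[7] = 86 -> leaves = [8, 89, 53, 32, 47, 7, 67, 86]
  L0: [8, 89, 53, 32, 47, 7, 67, 86]
  L1: h(8,89)=(8*31+89)%997=337 h(53,32)=(53*31+32)%997=678 h(47,7)=(47*31+7)%997=467 h(67,86)=(67*31+86)%997=169 -> [337, 678, 467, 169]
  L2: h(337,678)=(337*31+678)%997=158 h(467,169)=(467*31+169)%997=688 -> [158, 688]
  L3: h(158,688)=(158*31+688)%997=601 -> [601]
  root = 601 != target 231
Candidate B: set leaf[6] = 57 -> leaves = [8, 89, 53, 32, 47, 7, 57, 26]
  L0: [8, 89, 53, 32, 47, 7, 57, 26]
  L1: h(8,89)=(8*31+89)%997=337 h(53,32)=(53*31+32)%997=678 h(47,7)=(47*31+7)%997=467 h(57,26)=(57*31+26)%997=796 -> [337, 678, 467, 796]
  L2: h(337,678)=(337*31+678)%997=158 h(467,796)=(467*31+796)%997=318 -> [158, 318]
  L3: h(158,318)=(158*31+318)%997=231 -> [231]
  root = 231 == target 231  ** MATCH **
Candidate C: set leaf[5] = 47 -> leaves = [8, 89, 53, 32, 47, 47, 67, 26]
  L0: [8, 89, 53, 32, 47, 47, 67, 26]
  L1: h(8,89)=(8*31+89)%997=337 h(53,32)=(53*31+32)%997=678 h(47,47)=(47*31+47)%997=507 h(67,26)=(67*31+26)%997=109 -> [337, 678, 507, 109]
  L2: h(337,678)=(337*31+678)%997=158 h(507,109)=(507*31+109)%997=871 -> [158, 871]
  L3: h(158,871)=(158*31+871)%997=784 -> [784]
  root = 784 != target 231
Candidate D: set leaf[5] = 27 -> leaves = [8, 89, 53, 32, 47, 27, 67, 26]
  L0: [8, 89, 53, 32, 47, 27, 67, 26]
  L1: h(8,89)=(8*31+89)%997=337 h(53,32)=(53*31+32)%997=678 h(47,27)=(47*31+27)%997=487 h(67,26)=(67*31+26)%997=109 -> [337, 678, 487, 109]
  L2: h(337,678)=(337*31+678)%997=158 h(487,109)=(487*31+109)%997=251 -> [158, 251]
  L3: h(158,251)=(158*31+251)%997=164 -> [164]
  root = 164 != target 231
Candidate B produces the target root.

Answer: B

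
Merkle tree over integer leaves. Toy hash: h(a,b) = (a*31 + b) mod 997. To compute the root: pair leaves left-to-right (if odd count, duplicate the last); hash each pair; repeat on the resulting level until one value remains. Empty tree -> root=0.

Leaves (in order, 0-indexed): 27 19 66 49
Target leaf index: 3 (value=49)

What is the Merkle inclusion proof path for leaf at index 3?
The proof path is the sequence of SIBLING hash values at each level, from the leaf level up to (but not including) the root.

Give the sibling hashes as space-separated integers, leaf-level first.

Answer: 66 856

Derivation:
L0 (leaves): [27, 19, 66, 49], target index=3
L1: h(27,19)=(27*31+19)%997=856 [pair 0] h(66,49)=(66*31+49)%997=101 [pair 1] -> [856, 101]
  Sibling for proof at L0: 66
L2: h(856,101)=(856*31+101)%997=715 [pair 0] -> [715]
  Sibling for proof at L1: 856
Root: 715
Proof path (sibling hashes from leaf to root): [66, 856]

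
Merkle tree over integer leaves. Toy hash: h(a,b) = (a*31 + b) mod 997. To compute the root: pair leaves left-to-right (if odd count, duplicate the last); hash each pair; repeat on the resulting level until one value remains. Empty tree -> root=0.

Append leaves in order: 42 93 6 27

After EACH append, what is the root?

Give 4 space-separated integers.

After append 42 (leaves=[42]):
  L0: [42]
  root=42
After append 93 (leaves=[42, 93]):
  L0: [42, 93]
  L1: h(42,93)=(42*31+93)%997=398 -> [398]
  root=398
After append 6 (leaves=[42, 93, 6]):
  L0: [42, 93, 6]
  L1: h(42,93)=(42*31+93)%997=398 h(6,6)=(6*31+6)%997=192 -> [398, 192]
  L2: h(398,192)=(398*31+192)%997=566 -> [566]
  root=566
After append 27 (leaves=[42, 93, 6, 27]):
  L0: [42, 93, 6, 27]
  L1: h(42,93)=(42*31+93)%997=398 h(6,27)=(6*31+27)%997=213 -> [398, 213]
  L2: h(398,213)=(398*31+213)%997=587 -> [587]
  root=587

Answer: 42 398 566 587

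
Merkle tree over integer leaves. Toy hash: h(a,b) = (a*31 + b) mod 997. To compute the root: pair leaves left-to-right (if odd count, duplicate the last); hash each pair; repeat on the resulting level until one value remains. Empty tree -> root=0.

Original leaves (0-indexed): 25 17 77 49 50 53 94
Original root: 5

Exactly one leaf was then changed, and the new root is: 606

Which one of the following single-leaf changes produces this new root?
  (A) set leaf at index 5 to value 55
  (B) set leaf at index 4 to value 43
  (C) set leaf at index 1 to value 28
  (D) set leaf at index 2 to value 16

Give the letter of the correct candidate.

Answer: C

Derivation:
Original leaves: [25, 17, 77, 49, 50, 53, 94]
Target new root: 606
Try each candidate change and compute the resulting root:
Candidate A: set leaf[5] = 55 -> leaves = [25, 17, 77, 49, 50, 55, 94]
  L0: [25, 17, 77, 49, 50, 55, 94]
  L1: h(25,17)=(25*31+17)%997=792 h(77,49)=(77*31+49)%997=442 h(50,55)=(50*31+55)%997=608 h(94,94)=(94*31+94)%997=17 -> [792, 442, 608, 17]
  L2: h(792,442)=(792*31+442)%997=69 h(608,17)=(608*31+17)%997=919 -> [69, 919]
  L3: h(69,919)=(69*31+919)%997=67 -> [67]
  root = 67 != target 606
Candidate B: set leaf[4] = 43 -> leaves = [25, 17, 77, 49, 43, 53, 94]
  L0: [25, 17, 77, 49, 43, 53, 94]
  L1: h(25,17)=(25*31+17)%997=792 h(77,49)=(77*31+49)%997=442 h(43,53)=(43*31+53)%997=389 h(94,94)=(94*31+94)%997=17 -> [792, 442, 389, 17]
  L2: h(792,442)=(792*31+442)%997=69 h(389,17)=(389*31+17)%997=112 -> [69, 112]
  L3: h(69,112)=(69*31+112)%997=257 -> [257]
  root = 257 != target 606
Candidate C: set leaf[1] = 28 -> leaves = [25, 28, 77, 49, 50, 53, 94]
  L0: [25, 28, 77, 49, 50, 53, 94]
  L1: h(25,28)=(25*31+28)%997=803 h(77,49)=(77*31+49)%997=442 h(50,53)=(50*31+53)%997=606 h(94,94)=(94*31+94)%997=17 -> [803, 442, 606, 17]
  L2: h(803,442)=(803*31+442)%997=410 h(606,17)=(606*31+17)%997=857 -> [410, 857]
  L3: h(410,857)=(410*31+857)%997=606 -> [606]
  root = 606 == target 606  ** MATCH **
Candidate D: set leaf[2] = 16 -> leaves = [25, 17, 16, 49, 50, 53, 94]
  L0: [25, 17, 16, 49, 50, 53, 94]
  L1: h(25,17)=(25*31+17)%997=792 h(16,49)=(16*31+49)%997=545 h(50,53)=(50*31+53)%997=606 h(94,94)=(94*31+94)%997=17 -> [792, 545, 606, 17]
  L2: h(792,545)=(792*31+545)%997=172 h(606,17)=(606*31+17)%997=857 -> [172, 857]
  L3: h(172,857)=(172*31+857)%997=207 -> [207]
  root = 207 != target 606
Candidate C produces the target root.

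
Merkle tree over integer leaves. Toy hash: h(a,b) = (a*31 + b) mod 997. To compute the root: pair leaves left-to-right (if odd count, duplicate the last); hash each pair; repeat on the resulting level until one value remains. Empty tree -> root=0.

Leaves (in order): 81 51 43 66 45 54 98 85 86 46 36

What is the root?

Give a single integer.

L0: [81, 51, 43, 66, 45, 54, 98, 85, 86, 46, 36]
L1: h(81,51)=(81*31+51)%997=568 h(43,66)=(43*31+66)%997=402 h(45,54)=(45*31+54)%997=452 h(98,85)=(98*31+85)%997=132 h(86,46)=(86*31+46)%997=718 h(36,36)=(36*31+36)%997=155 -> [568, 402, 452, 132, 718, 155]
L2: h(568,402)=(568*31+402)%997=64 h(452,132)=(452*31+132)%997=186 h(718,155)=(718*31+155)%997=479 -> [64, 186, 479]
L3: h(64,186)=(64*31+186)%997=176 h(479,479)=(479*31+479)%997=373 -> [176, 373]
L4: h(176,373)=(176*31+373)%997=844 -> [844]

Answer: 844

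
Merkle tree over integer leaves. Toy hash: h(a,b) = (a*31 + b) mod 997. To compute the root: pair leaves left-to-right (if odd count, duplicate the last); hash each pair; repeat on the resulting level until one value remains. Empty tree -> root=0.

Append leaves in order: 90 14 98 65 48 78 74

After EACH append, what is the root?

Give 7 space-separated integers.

After append 90 (leaves=[90]):
  L0: [90]
  root=90
After append 14 (leaves=[90, 14]):
  L0: [90, 14]
  L1: h(90,14)=(90*31+14)%997=810 -> [810]
  root=810
After append 98 (leaves=[90, 14, 98]):
  L0: [90, 14, 98]
  L1: h(90,14)=(90*31+14)%997=810 h(98,98)=(98*31+98)%997=145 -> [810, 145]
  L2: h(810,145)=(810*31+145)%997=330 -> [330]
  root=330
After append 65 (leaves=[90, 14, 98, 65]):
  L0: [90, 14, 98, 65]
  L1: h(90,14)=(90*31+14)%997=810 h(98,65)=(98*31+65)%997=112 -> [810, 112]
  L2: h(810,112)=(810*31+112)%997=297 -> [297]
  root=297
After append 48 (leaves=[90, 14, 98, 65, 48]):
  L0: [90, 14, 98, 65, 48]
  L1: h(90,14)=(90*31+14)%997=810 h(98,65)=(98*31+65)%997=112 h(48,48)=(48*31+48)%997=539 -> [810, 112, 539]
  L2: h(810,112)=(810*31+112)%997=297 h(539,539)=(539*31+539)%997=299 -> [297, 299]
  L3: h(297,299)=(297*31+299)%997=533 -> [533]
  root=533
After append 78 (leaves=[90, 14, 98, 65, 48, 78]):
  L0: [90, 14, 98, 65, 48, 78]
  L1: h(90,14)=(90*31+14)%997=810 h(98,65)=(98*31+65)%997=112 h(48,78)=(48*31+78)%997=569 -> [810, 112, 569]
  L2: h(810,112)=(810*31+112)%997=297 h(569,569)=(569*31+569)%997=262 -> [297, 262]
  L3: h(297,262)=(297*31+262)%997=496 -> [496]
  root=496
After append 74 (leaves=[90, 14, 98, 65, 48, 78, 74]):
  L0: [90, 14, 98, 65, 48, 78, 74]
  L1: h(90,14)=(90*31+14)%997=810 h(98,65)=(98*31+65)%997=112 h(48,78)=(48*31+78)%997=569 h(74,74)=(74*31+74)%997=374 -> [810, 112, 569, 374]
  L2: h(810,112)=(810*31+112)%997=297 h(569,374)=(569*31+374)%997=67 -> [297, 67]
  L3: h(297,67)=(297*31+67)%997=301 -> [301]
  root=301

Answer: 90 810 330 297 533 496 301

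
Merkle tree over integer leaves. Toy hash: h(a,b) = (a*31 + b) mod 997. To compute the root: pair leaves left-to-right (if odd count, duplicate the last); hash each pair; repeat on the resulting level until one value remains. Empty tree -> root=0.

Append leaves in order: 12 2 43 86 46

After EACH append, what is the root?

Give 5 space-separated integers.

After append 12 (leaves=[12]):
  L0: [12]
  root=12
After append 2 (leaves=[12, 2]):
  L0: [12, 2]
  L1: h(12,2)=(12*31+2)%997=374 -> [374]
  root=374
After append 43 (leaves=[12, 2, 43]):
  L0: [12, 2, 43]
  L1: h(12,2)=(12*31+2)%997=374 h(43,43)=(43*31+43)%997=379 -> [374, 379]
  L2: h(374,379)=(374*31+379)%997=9 -> [9]
  root=9
After append 86 (leaves=[12, 2, 43, 86]):
  L0: [12, 2, 43, 86]
  L1: h(12,2)=(12*31+2)%997=374 h(43,86)=(43*31+86)%997=422 -> [374, 422]
  L2: h(374,422)=(374*31+422)%997=52 -> [52]
  root=52
After append 46 (leaves=[12, 2, 43, 86, 46]):
  L0: [12, 2, 43, 86, 46]
  L1: h(12,2)=(12*31+2)%997=374 h(43,86)=(43*31+86)%997=422 h(46,46)=(46*31+46)%997=475 -> [374, 422, 475]
  L2: h(374,422)=(374*31+422)%997=52 h(475,475)=(475*31+475)%997=245 -> [52, 245]
  L3: h(52,245)=(52*31+245)%997=860 -> [860]
  root=860

Answer: 12 374 9 52 860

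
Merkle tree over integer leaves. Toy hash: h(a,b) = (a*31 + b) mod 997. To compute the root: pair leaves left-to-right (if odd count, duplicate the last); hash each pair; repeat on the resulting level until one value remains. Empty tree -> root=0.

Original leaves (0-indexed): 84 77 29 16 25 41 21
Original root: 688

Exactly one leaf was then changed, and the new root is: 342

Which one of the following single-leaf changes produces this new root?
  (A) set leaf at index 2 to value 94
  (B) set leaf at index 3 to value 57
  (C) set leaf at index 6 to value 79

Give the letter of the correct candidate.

Original leaves: [84, 77, 29, 16, 25, 41, 21]
Target new root: 342
Try each candidate change and compute the resulting root:
Candidate A: set leaf[2] = 94 -> leaves = [84, 77, 94, 16, 25, 41, 21]
  L0: [84, 77, 94, 16, 25, 41, 21]
  L1: h(84,77)=(84*31+77)%997=687 h(94,16)=(94*31+16)%997=936 h(25,41)=(25*31+41)%997=816 h(21,21)=(21*31+21)%997=672 -> [687, 936, 816, 672]
  L2: h(687,936)=(687*31+936)%997=299 h(816,672)=(816*31+672)%997=46 -> [299, 46]
  L3: h(299,46)=(299*31+46)%997=342 -> [342]
  root = 342 == target 342  ** MATCH **
Candidate B: set leaf[3] = 57 -> leaves = [84, 77, 29, 57, 25, 41, 21]
  L0: [84, 77, 29, 57, 25, 41, 21]
  L1: h(84,77)=(84*31+77)%997=687 h(29,57)=(29*31+57)%997=956 h(25,41)=(25*31+41)%997=816 h(21,21)=(21*31+21)%997=672 -> [687, 956, 816, 672]
  L2: h(687,956)=(687*31+956)%997=319 h(816,672)=(816*31+672)%997=46 -> [319, 46]
  L3: h(319,46)=(319*31+46)%997=962 -> [962]
  root = 962 != target 342
Candidate C: set leaf[6] = 79 -> leaves = [84, 77, 29, 16, 25, 41, 79]
  L0: [84, 77, 29, 16, 25, 41, 79]
  L1: h(84,77)=(84*31+77)%997=687 h(29,16)=(29*31+16)%997=915 h(25,41)=(25*31+41)%997=816 h(79,79)=(79*31+79)%997=534 -> [687, 915, 816, 534]
  L2: h(687,915)=(687*31+915)%997=278 h(816,534)=(816*31+534)%997=905 -> [278, 905]
  L3: h(278,905)=(278*31+905)%997=550 -> [550]
  root = 550 != target 342
Candidate A produces the target root.

Answer: A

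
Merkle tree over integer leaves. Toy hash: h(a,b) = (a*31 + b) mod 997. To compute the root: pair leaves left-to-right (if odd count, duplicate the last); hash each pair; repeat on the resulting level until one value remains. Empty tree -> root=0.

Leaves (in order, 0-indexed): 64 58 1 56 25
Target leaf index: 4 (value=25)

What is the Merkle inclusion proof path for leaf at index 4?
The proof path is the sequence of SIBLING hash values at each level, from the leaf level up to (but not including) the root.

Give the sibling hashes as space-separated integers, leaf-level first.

Answer: 25 800 578

Derivation:
L0 (leaves): [64, 58, 1, 56, 25], target index=4
L1: h(64,58)=(64*31+58)%997=48 [pair 0] h(1,56)=(1*31+56)%997=87 [pair 1] h(25,25)=(25*31+25)%997=800 [pair 2] -> [48, 87, 800]
  Sibling for proof at L0: 25
L2: h(48,87)=(48*31+87)%997=578 [pair 0] h(800,800)=(800*31+800)%997=675 [pair 1] -> [578, 675]
  Sibling for proof at L1: 800
L3: h(578,675)=(578*31+675)%997=647 [pair 0] -> [647]
  Sibling for proof at L2: 578
Root: 647
Proof path (sibling hashes from leaf to root): [25, 800, 578]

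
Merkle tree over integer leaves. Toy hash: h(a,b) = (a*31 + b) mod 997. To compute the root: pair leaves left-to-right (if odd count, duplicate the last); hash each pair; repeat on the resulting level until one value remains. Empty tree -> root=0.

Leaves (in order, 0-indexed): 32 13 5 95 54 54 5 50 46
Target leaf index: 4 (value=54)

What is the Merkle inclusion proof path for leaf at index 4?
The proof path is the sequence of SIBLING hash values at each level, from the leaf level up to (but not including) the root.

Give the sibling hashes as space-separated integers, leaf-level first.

Answer: 54 205 498 861

Derivation:
L0 (leaves): [32, 13, 5, 95, 54, 54, 5, 50, 46], target index=4
L1: h(32,13)=(32*31+13)%997=8 [pair 0] h(5,95)=(5*31+95)%997=250 [pair 1] h(54,54)=(54*31+54)%997=731 [pair 2] h(5,50)=(5*31+50)%997=205 [pair 3] h(46,46)=(46*31+46)%997=475 [pair 4] -> [8, 250, 731, 205, 475]
  Sibling for proof at L0: 54
L2: h(8,250)=(8*31+250)%997=498 [pair 0] h(731,205)=(731*31+205)%997=932 [pair 1] h(475,475)=(475*31+475)%997=245 [pair 2] -> [498, 932, 245]
  Sibling for proof at L1: 205
L3: h(498,932)=(498*31+932)%997=418 [pair 0] h(245,245)=(245*31+245)%997=861 [pair 1] -> [418, 861]
  Sibling for proof at L2: 498
L4: h(418,861)=(418*31+861)%997=858 [pair 0] -> [858]
  Sibling for proof at L3: 861
Root: 858
Proof path (sibling hashes from leaf to root): [54, 205, 498, 861]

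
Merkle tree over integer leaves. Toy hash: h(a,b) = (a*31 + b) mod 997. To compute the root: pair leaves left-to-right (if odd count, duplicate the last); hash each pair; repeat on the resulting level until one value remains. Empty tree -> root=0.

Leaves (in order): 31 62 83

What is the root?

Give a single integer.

Answer: 471

Derivation:
L0: [31, 62, 83]
L1: h(31,62)=(31*31+62)%997=26 h(83,83)=(83*31+83)%997=662 -> [26, 662]
L2: h(26,662)=(26*31+662)%997=471 -> [471]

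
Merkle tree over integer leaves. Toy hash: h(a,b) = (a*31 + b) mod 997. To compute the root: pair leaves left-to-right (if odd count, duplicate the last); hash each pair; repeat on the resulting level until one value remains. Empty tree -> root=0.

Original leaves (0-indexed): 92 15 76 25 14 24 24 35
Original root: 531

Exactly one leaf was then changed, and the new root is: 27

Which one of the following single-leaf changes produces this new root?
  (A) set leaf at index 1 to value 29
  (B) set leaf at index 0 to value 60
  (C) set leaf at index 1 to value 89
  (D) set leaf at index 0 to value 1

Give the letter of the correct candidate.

Original leaves: [92, 15, 76, 25, 14, 24, 24, 35]
Target new root: 27
Try each candidate change and compute the resulting root:
Candidate A: set leaf[1] = 29 -> leaves = [92, 29, 76, 25, 14, 24, 24, 35]
  L0: [92, 29, 76, 25, 14, 24, 24, 35]
  L1: h(92,29)=(92*31+29)%997=887 h(76,25)=(76*31+25)%997=387 h(14,24)=(14*31+24)%997=458 h(24,35)=(24*31+35)%997=779 -> [887, 387, 458, 779]
  L2: h(887,387)=(887*31+387)%997=965 h(458,779)=(458*31+779)%997=22 -> [965, 22]
  L3: h(965,22)=(965*31+22)%997=27 -> [27]
  root = 27 == target 27  ** MATCH **
Candidate B: set leaf[0] = 60 -> leaves = [60, 15, 76, 25, 14, 24, 24, 35]
  L0: [60, 15, 76, 25, 14, 24, 24, 35]
  L1: h(60,15)=(60*31+15)%997=878 h(76,25)=(76*31+25)%997=387 h(14,24)=(14*31+24)%997=458 h(24,35)=(24*31+35)%997=779 -> [878, 387, 458, 779]
  L2: h(878,387)=(878*31+387)%997=686 h(458,779)=(458*31+779)%997=22 -> [686, 22]
  L3: h(686,22)=(686*31+22)%997=351 -> [351]
  root = 351 != target 27
Candidate C: set leaf[1] = 89 -> leaves = [92, 89, 76, 25, 14, 24, 24, 35]
  L0: [92, 89, 76, 25, 14, 24, 24, 35]
  L1: h(92,89)=(92*31+89)%997=947 h(76,25)=(76*31+25)%997=387 h(14,24)=(14*31+24)%997=458 h(24,35)=(24*31+35)%997=779 -> [947, 387, 458, 779]
  L2: h(947,387)=(947*31+387)%997=831 h(458,779)=(458*31+779)%997=22 -> [831, 22]
  L3: h(831,22)=(831*31+22)%997=858 -> [858]
  root = 858 != target 27
Candidate D: set leaf[0] = 1 -> leaves = [1, 15, 76, 25, 14, 24, 24, 35]
  L0: [1, 15, 76, 25, 14, 24, 24, 35]
  L1: h(1,15)=(1*31+15)%997=46 h(76,25)=(76*31+25)%997=387 h(14,24)=(14*31+24)%997=458 h(24,35)=(24*31+35)%997=779 -> [46, 387, 458, 779]
  L2: h(46,387)=(46*31+387)%997=816 h(458,779)=(458*31+779)%997=22 -> [816, 22]
  L3: h(816,22)=(816*31+22)%997=393 -> [393]
  root = 393 != target 27
Candidate A produces the target root.

Answer: A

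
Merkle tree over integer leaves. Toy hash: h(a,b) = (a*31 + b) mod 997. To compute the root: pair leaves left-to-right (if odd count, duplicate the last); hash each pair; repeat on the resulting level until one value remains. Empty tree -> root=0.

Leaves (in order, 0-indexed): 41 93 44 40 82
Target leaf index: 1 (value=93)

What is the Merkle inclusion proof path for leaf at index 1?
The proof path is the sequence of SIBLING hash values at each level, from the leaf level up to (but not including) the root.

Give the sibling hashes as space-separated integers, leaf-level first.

L0 (leaves): [41, 93, 44, 40, 82], target index=1
L1: h(41,93)=(41*31+93)%997=367 [pair 0] h(44,40)=(44*31+40)%997=407 [pair 1] h(82,82)=(82*31+82)%997=630 [pair 2] -> [367, 407, 630]
  Sibling for proof at L0: 41
L2: h(367,407)=(367*31+407)%997=817 [pair 0] h(630,630)=(630*31+630)%997=220 [pair 1] -> [817, 220]
  Sibling for proof at L1: 407
L3: h(817,220)=(817*31+220)%997=622 [pair 0] -> [622]
  Sibling for proof at L2: 220
Root: 622
Proof path (sibling hashes from leaf to root): [41, 407, 220]

Answer: 41 407 220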